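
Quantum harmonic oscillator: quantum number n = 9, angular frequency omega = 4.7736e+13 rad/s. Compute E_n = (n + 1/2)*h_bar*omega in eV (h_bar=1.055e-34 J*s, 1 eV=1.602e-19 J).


E = (n + 1/2) * h_bar * omega
= (9 + 0.5) * 1.055e-34 * 4.7736e+13
= 9.5 * 5.0361e-21
= 4.7843e-20 J
= 0.2986 eV

0.2986


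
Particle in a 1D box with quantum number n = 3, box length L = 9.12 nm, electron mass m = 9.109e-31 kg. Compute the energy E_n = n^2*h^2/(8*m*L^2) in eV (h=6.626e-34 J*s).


E = n^2 * h^2 / (8 * m * L^2)
= 3^2 * (6.626e-34)^2 / (8 * 9.109e-31 * (9.12e-9)^2)
= 9 * 4.3904e-67 / (8 * 9.109e-31 * 8.3174e-17)
= 6.5192e-21 J
= 0.0407 eV

0.0407


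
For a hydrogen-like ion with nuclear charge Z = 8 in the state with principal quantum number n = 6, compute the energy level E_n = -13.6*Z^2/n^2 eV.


E_n = -13.6 * Z^2 / n^2
= -13.6 * 8^2 / 6^2
= -13.6 * 64 / 36
= -24.1778 eV

-24.1778


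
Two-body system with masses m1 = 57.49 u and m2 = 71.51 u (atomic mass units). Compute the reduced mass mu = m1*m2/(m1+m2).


mu = m1 * m2 / (m1 + m2)
= 57.49 * 71.51 / (57.49 + 71.51)
= 4111.1099 / 129.0
= 31.8691 u

31.8691


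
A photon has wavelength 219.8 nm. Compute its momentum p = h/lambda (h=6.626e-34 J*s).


p = h / lambda
= 6.626e-34 / (219.8e-9)
= 6.626e-34 / 2.1980e-07
= 3.0146e-27 kg*m/s

3.0146e-27


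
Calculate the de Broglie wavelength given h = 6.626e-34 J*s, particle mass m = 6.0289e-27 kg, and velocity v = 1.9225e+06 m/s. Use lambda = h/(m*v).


lambda = h / (m * v)
= 6.626e-34 / (6.0289e-27 * 1.9225e+06)
= 6.626e-34 / 1.1591e-20
= 5.7167e-14 m

5.7167e-14


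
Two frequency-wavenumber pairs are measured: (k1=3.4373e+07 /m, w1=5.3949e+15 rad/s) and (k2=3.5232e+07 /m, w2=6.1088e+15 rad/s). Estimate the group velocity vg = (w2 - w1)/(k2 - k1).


vg = (w2 - w1) / (k2 - k1)
= (6.1088e+15 - 5.3949e+15) / (3.5232e+07 - 3.4373e+07)
= 7.1390e+14 / 8.5900e+05
= 8.3108e+08 m/s

8.3108e+08


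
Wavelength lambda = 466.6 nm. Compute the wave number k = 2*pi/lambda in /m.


k = 2 * pi / lambda
= 6.2832 / (466.6e-9)
= 6.2832 / 4.6660e-07
= 1.3466e+07 /m

1.3466e+07


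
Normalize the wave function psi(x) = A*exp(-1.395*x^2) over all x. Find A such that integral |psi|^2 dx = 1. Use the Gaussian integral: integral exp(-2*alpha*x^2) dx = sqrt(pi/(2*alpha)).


integral |psi|^2 dx = A^2 * sqrt(pi/(2*alpha)) = 1
A^2 = sqrt(2*alpha/pi)
= sqrt(2 * 1.395 / pi)
= 0.942382
A = sqrt(0.942382)
= 0.9708

0.9708


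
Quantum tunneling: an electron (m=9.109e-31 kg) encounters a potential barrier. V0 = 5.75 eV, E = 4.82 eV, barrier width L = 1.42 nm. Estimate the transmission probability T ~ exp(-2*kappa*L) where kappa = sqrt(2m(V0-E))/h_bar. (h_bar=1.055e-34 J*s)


V0 - E = 0.93 eV = 1.4899e-19 J
kappa = sqrt(2 * m * (V0-E)) / h_bar
= sqrt(2 * 9.109e-31 * 1.4899e-19) / 1.055e-34
= 4.9382e+09 /m
2*kappa*L = 2 * 4.9382e+09 * 1.42e-9
= 14.0246
T = exp(-14.0246) = 8.113626e-07

8.113626e-07


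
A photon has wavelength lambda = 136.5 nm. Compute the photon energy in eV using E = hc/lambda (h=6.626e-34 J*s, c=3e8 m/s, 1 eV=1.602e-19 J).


E = hc / lambda
= (6.626e-34)(3e8) / (136.5e-9)
= 1.9878e-25 / 1.3650e-07
= 1.4563e-18 J
Converting to eV: 1.4563e-18 / 1.602e-19
= 9.0903 eV

9.0903


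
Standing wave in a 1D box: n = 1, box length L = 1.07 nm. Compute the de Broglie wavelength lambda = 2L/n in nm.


lambda = 2L / n
= 2 * 1.07 / 1
= 2.14 / 1
= 2.14 nm

2.14


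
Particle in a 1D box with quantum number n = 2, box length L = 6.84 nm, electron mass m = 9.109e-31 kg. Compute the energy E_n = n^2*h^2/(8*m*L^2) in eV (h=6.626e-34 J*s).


E = n^2 * h^2 / (8 * m * L^2)
= 2^2 * (6.626e-34)^2 / (8 * 9.109e-31 * (6.84e-9)^2)
= 4 * 4.3904e-67 / (8 * 9.109e-31 * 4.6786e-17)
= 5.1510e-21 J
= 0.0322 eV

0.0322


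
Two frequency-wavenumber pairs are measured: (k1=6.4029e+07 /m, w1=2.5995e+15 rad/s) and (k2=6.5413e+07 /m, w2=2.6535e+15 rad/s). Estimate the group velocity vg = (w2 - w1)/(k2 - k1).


vg = (w2 - w1) / (k2 - k1)
= (2.6535e+15 - 2.5995e+15) / (6.5413e+07 - 6.4029e+07)
= 5.4000e+13 / 1.3840e+06
= 3.9017e+07 m/s

3.9017e+07


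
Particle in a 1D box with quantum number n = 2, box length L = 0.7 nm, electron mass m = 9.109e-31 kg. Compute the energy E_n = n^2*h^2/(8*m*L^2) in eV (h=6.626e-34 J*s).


E = n^2 * h^2 / (8 * m * L^2)
= 2^2 * (6.626e-34)^2 / (8 * 9.109e-31 * (0.7e-9)^2)
= 4 * 4.3904e-67 / (8 * 9.109e-31 * 4.9000e-19)
= 4.9182e-19 J
= 3.07 eV

3.07


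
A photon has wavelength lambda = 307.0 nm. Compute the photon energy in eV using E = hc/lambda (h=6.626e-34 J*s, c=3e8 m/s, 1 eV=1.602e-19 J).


E = hc / lambda
= (6.626e-34)(3e8) / (307.0e-9)
= 1.9878e-25 / 3.0700e-07
= 6.4749e-19 J
Converting to eV: 6.4749e-19 / 1.602e-19
= 4.0418 eV

4.0418


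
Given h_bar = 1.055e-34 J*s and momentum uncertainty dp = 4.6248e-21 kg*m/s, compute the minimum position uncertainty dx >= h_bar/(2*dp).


dx = h_bar / (2 * dp)
= 1.055e-34 / (2 * 4.6248e-21)
= 1.055e-34 / 9.2496e-21
= 1.1406e-14 m

1.1406e-14


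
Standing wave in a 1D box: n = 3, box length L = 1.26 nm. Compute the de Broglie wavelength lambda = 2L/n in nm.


lambda = 2L / n
= 2 * 1.26 / 3
= 2.52 / 3
= 0.84 nm

0.84


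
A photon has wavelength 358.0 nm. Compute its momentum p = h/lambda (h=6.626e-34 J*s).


p = h / lambda
= 6.626e-34 / (358.0e-9)
= 6.626e-34 / 3.5800e-07
= 1.8508e-27 kg*m/s

1.8508e-27


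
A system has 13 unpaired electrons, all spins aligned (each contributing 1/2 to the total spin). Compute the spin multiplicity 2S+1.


Total spin S = N * (1/2) = 13 * 0.5 = 6.5
Spin multiplicity = 2S + 1
= 2 * 6.5 + 1
= 14

14


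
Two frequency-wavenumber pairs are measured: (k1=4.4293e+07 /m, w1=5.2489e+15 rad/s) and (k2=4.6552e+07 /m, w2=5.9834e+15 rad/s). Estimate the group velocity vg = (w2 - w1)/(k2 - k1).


vg = (w2 - w1) / (k2 - k1)
= (5.9834e+15 - 5.2489e+15) / (4.6552e+07 - 4.4293e+07)
= 7.3450e+14 / 2.2590e+06
= 3.2514e+08 m/s

3.2514e+08


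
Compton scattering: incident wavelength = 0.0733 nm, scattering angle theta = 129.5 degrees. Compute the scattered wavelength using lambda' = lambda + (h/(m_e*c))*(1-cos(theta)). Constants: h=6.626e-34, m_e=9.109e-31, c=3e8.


Compton wavelength: h/(m_e*c) = 2.4247e-12 m
d_lambda = 2.4247e-12 * (1 - cos(129.5 deg))
= 2.4247e-12 * 1.636078
= 3.9670e-12 m = 0.003967 nm
lambda' = 0.0733 + 0.003967
= 0.077267 nm

0.077267


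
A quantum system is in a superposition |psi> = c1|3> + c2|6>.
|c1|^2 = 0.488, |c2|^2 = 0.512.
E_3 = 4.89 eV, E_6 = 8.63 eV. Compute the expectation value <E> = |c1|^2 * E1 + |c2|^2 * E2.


<E> = |c1|^2 * E1 + |c2|^2 * E2
= 0.488 * 4.89 + 0.512 * 8.63
= 2.3863 + 4.4186
= 6.8049 eV

6.8049


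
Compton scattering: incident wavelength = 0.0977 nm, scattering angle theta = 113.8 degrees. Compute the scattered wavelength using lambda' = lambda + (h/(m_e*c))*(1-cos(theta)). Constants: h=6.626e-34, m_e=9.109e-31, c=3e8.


Compton wavelength: h/(m_e*c) = 2.4247e-12 m
d_lambda = 2.4247e-12 * (1 - cos(113.8 deg))
= 2.4247e-12 * 1.403545
= 3.4032e-12 m = 0.003403 nm
lambda' = 0.0977 + 0.003403
= 0.101103 nm

0.101103


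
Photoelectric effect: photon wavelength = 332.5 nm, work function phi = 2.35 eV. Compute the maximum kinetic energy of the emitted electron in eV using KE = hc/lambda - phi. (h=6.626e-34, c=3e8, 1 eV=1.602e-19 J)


E_photon = hc / lambda
= (6.626e-34)(3e8) / (332.5e-9)
= 5.9783e-19 J
= 3.7318 eV
KE = E_photon - phi
= 3.7318 - 2.35
= 1.3818 eV

1.3818


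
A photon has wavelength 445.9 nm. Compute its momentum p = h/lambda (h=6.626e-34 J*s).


p = h / lambda
= 6.626e-34 / (445.9e-9)
= 6.626e-34 / 4.4590e-07
= 1.4860e-27 kg*m/s

1.4860e-27


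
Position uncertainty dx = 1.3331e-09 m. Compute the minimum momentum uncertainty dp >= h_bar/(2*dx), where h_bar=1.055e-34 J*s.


dp = h_bar / (2 * dx)
= 1.055e-34 / (2 * 1.3331e-09)
= 1.055e-34 / 2.6662e-09
= 3.9569e-26 kg*m/s

3.9569e-26


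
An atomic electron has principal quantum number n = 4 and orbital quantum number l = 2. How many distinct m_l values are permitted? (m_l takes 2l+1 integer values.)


m_l ranges from -l to +l in integer steps
So m_l goes from -2 to +2
Count = 2l + 1 = 2*2 + 1
= 5

5


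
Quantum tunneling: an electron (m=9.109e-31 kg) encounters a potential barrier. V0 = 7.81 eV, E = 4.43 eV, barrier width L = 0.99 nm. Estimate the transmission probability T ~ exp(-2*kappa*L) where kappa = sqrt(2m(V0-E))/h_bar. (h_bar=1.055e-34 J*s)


V0 - E = 3.38 eV = 5.4148e-19 J
kappa = sqrt(2 * m * (V0-E)) / h_bar
= sqrt(2 * 9.109e-31 * 5.4148e-19) / 1.055e-34
= 9.4143e+09 /m
2*kappa*L = 2 * 9.4143e+09 * 0.99e-9
= 18.6403
T = exp(-18.6403) = 8.028317e-09

8.028317e-09


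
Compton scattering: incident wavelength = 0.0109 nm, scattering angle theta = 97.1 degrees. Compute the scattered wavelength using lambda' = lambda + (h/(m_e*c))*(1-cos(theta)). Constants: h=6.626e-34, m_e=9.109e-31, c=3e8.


Compton wavelength: h/(m_e*c) = 2.4247e-12 m
d_lambda = 2.4247e-12 * (1 - cos(97.1 deg))
= 2.4247e-12 * 1.123601
= 2.7244e-12 m = 0.002724 nm
lambda' = 0.0109 + 0.002724
= 0.013624 nm

0.013624


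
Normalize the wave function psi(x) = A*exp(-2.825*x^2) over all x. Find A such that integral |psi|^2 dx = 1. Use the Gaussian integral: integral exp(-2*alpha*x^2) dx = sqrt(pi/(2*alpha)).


integral |psi|^2 dx = A^2 * sqrt(pi/(2*alpha)) = 1
A^2 = sqrt(2*alpha/pi)
= sqrt(2 * 2.825 / pi)
= 1.341063
A = sqrt(1.341063)
= 1.158

1.158


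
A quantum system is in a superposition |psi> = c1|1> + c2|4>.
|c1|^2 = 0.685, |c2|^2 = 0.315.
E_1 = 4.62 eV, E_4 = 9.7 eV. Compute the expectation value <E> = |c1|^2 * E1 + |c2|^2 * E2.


<E> = |c1|^2 * E1 + |c2|^2 * E2
= 0.685 * 4.62 + 0.315 * 9.7
= 3.1647 + 3.0555
= 6.2202 eV

6.2202


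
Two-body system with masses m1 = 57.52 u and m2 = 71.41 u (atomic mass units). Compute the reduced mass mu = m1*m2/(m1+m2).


mu = m1 * m2 / (m1 + m2)
= 57.52 * 71.41 / (57.52 + 71.41)
= 4107.5032 / 128.93
= 31.8584 u

31.8584


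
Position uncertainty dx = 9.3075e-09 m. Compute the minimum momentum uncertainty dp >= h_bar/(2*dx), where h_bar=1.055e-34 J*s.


dp = h_bar / (2 * dx)
= 1.055e-34 / (2 * 9.3075e-09)
= 1.055e-34 / 1.8615e-08
= 5.6675e-27 kg*m/s

5.6675e-27


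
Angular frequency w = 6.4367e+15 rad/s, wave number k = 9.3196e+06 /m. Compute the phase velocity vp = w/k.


vp = w / k
= 6.4367e+15 / 9.3196e+06
= 6.9066e+08 m/s

6.9066e+08


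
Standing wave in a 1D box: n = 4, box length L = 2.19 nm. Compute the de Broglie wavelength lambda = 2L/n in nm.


lambda = 2L / n
= 2 * 2.19 / 4
= 4.38 / 4
= 1.095 nm

1.095


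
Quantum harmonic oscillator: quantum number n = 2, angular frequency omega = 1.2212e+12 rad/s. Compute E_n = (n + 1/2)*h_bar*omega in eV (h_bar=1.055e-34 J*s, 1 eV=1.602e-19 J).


E = (n + 1/2) * h_bar * omega
= (2 + 0.5) * 1.055e-34 * 1.2212e+12
= 2.5 * 1.2884e-22
= 3.2209e-22 J
= 0.002 eV

0.002


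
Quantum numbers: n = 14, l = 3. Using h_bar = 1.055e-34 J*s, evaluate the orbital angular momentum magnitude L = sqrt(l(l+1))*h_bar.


L = sqrt(l*(l+1)) * h_bar
= sqrt(3 * 4) * 1.055e-34
= sqrt(12) * 1.055e-34
= 3.4641 * 1.055e-34
= 3.6546e-34 J*s

3.6546e-34


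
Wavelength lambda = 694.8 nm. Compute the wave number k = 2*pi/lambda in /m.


k = 2 * pi / lambda
= 6.2832 / (694.8e-9)
= 6.2832 / 6.9480e-07
= 9.0432e+06 /m

9.0432e+06


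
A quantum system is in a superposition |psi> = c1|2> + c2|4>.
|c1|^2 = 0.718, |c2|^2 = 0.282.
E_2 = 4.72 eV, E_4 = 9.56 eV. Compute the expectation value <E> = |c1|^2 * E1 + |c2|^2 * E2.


<E> = |c1|^2 * E1 + |c2|^2 * E2
= 0.718 * 4.72 + 0.282 * 9.56
= 3.389 + 2.6959
= 6.0849 eV

6.0849


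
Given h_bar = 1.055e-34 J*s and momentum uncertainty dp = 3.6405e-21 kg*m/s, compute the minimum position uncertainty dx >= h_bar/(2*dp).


dx = h_bar / (2 * dp)
= 1.055e-34 / (2 * 3.6405e-21)
= 1.055e-34 / 7.2810e-21
= 1.4490e-14 m

1.4490e-14


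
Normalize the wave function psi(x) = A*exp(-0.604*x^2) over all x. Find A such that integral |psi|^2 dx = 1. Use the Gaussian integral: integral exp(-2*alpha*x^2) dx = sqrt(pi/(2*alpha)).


integral |psi|^2 dx = A^2 * sqrt(pi/(2*alpha)) = 1
A^2 = sqrt(2*alpha/pi)
= sqrt(2 * 0.604 / pi)
= 0.620095
A = sqrt(0.620095)
= 0.7875

0.7875


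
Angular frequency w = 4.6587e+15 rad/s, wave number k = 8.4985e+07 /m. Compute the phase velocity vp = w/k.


vp = w / k
= 4.6587e+15 / 8.4985e+07
= 5.4818e+07 m/s

5.4818e+07


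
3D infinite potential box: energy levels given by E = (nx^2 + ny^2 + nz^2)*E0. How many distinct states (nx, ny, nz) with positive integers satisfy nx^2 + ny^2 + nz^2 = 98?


Enumerate all (nx, ny, nz) with nx^2 + ny^2 + nz^2 = 98:
(1,4,9)
(1,9,4)
(3,5,8)
(3,8,5)
(4,1,9)
(4,9,1)
(5,3,8)
(5,8,3)
(8,3,5)
(8,5,3)
(9,1,4)
(9,4,1)
Total degeneracy = 12

12


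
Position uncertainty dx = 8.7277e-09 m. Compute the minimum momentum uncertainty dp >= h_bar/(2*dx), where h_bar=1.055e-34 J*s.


dp = h_bar / (2 * dx)
= 1.055e-34 / (2 * 8.7277e-09)
= 1.055e-34 / 1.7455e-08
= 6.0440e-27 kg*m/s

6.0440e-27


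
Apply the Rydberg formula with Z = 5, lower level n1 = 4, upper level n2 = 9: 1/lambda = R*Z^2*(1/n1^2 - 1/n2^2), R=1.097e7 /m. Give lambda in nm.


1/lambda = R * Z^2 * (1/n1^2 - 1/n2^2)
= 1.097e7 * 5^2 * (1/4^2 - 1/9^2)
= 1.097e7 * 25 * (0.0625 - 0.012346)
= 1.3755e+07 /m
lambda = 1 / 1.3755e+07
= 72.7018 nm

72.7018


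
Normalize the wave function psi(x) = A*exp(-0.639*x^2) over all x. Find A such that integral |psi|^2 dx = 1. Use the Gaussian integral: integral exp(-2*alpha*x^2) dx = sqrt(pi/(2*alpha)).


integral |psi|^2 dx = A^2 * sqrt(pi/(2*alpha)) = 1
A^2 = sqrt(2*alpha/pi)
= sqrt(2 * 0.639 / pi)
= 0.637809
A = sqrt(0.637809)
= 0.7986

0.7986


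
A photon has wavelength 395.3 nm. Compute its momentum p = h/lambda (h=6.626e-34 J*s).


p = h / lambda
= 6.626e-34 / (395.3e-9)
= 6.626e-34 / 3.9530e-07
= 1.6762e-27 kg*m/s

1.6762e-27


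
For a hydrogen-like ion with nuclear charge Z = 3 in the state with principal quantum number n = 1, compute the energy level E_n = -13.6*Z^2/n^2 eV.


E_n = -13.6 * Z^2 / n^2
= -13.6 * 3^2 / 1^2
= -13.6 * 9 / 1
= -122.4 eV

-122.4


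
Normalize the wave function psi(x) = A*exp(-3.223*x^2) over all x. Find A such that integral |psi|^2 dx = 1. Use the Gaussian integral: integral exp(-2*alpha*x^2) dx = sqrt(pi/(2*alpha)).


integral |psi|^2 dx = A^2 * sqrt(pi/(2*alpha)) = 1
A^2 = sqrt(2*alpha/pi)
= sqrt(2 * 3.223 / pi)
= 1.432419
A = sqrt(1.432419)
= 1.1968

1.1968


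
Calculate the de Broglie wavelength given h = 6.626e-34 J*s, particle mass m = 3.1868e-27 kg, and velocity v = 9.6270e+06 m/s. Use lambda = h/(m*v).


lambda = h / (m * v)
= 6.626e-34 / (3.1868e-27 * 9.6270e+06)
= 6.626e-34 / 3.0679e-20
= 2.1598e-14 m

2.1598e-14


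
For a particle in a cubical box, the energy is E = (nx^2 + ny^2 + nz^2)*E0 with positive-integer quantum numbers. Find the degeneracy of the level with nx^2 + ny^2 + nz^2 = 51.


Enumerate all (nx, ny, nz) with nx^2 + ny^2 + nz^2 = 51:
(1,1,7)
(1,5,5)
(1,7,1)
(5,1,5)
(5,5,1)
(7,1,1)
Total degeneracy = 6

6


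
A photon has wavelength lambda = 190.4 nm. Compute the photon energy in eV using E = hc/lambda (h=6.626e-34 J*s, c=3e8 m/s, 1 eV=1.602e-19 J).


E = hc / lambda
= (6.626e-34)(3e8) / (190.4e-9)
= 1.9878e-25 / 1.9040e-07
= 1.0440e-18 J
Converting to eV: 1.0440e-18 / 1.602e-19
= 6.5169 eV

6.5169


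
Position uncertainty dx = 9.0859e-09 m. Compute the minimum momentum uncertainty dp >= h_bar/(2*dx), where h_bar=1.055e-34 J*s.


dp = h_bar / (2 * dx)
= 1.055e-34 / (2 * 9.0859e-09)
= 1.055e-34 / 1.8172e-08
= 5.8057e-27 kg*m/s

5.8057e-27


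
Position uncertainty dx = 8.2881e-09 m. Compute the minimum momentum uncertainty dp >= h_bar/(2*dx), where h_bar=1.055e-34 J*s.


dp = h_bar / (2 * dx)
= 1.055e-34 / (2 * 8.2881e-09)
= 1.055e-34 / 1.6576e-08
= 6.3645e-27 kg*m/s

6.3645e-27


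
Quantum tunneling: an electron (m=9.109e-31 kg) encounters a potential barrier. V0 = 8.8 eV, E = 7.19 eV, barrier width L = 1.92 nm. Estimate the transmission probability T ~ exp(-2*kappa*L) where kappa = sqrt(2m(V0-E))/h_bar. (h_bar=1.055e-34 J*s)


V0 - E = 1.61 eV = 2.5792e-19 J
kappa = sqrt(2 * m * (V0-E)) / h_bar
= sqrt(2 * 9.109e-31 * 2.5792e-19) / 1.055e-34
= 6.4974e+09 /m
2*kappa*L = 2 * 6.4974e+09 * 1.92e-9
= 24.9502
T = exp(-24.9502) = 1.459768e-11

1.459768e-11


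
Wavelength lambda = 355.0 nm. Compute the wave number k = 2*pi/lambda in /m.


k = 2 * pi / lambda
= 6.2832 / (355.0e-9)
= 6.2832 / 3.5500e-07
= 1.7699e+07 /m

1.7699e+07


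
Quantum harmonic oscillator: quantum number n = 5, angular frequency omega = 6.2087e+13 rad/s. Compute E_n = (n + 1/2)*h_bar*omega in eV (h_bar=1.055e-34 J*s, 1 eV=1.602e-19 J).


E = (n + 1/2) * h_bar * omega
= (5 + 0.5) * 1.055e-34 * 6.2087e+13
= 5.5 * 6.5502e-21
= 3.6026e-20 J
= 0.2249 eV

0.2249


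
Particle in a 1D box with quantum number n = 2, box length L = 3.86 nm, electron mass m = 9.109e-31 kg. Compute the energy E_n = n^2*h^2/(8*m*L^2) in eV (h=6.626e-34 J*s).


E = n^2 * h^2 / (8 * m * L^2)
= 2^2 * (6.626e-34)^2 / (8 * 9.109e-31 * (3.86e-9)^2)
= 4 * 4.3904e-67 / (8 * 9.109e-31 * 1.4900e-17)
= 1.6174e-20 J
= 0.101 eV

0.101


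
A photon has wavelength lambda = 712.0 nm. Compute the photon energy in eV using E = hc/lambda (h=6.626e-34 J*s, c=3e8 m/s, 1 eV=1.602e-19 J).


E = hc / lambda
= (6.626e-34)(3e8) / (712.0e-9)
= 1.9878e-25 / 7.1200e-07
= 2.7919e-19 J
Converting to eV: 2.7919e-19 / 1.602e-19
= 1.7427 eV

1.7427


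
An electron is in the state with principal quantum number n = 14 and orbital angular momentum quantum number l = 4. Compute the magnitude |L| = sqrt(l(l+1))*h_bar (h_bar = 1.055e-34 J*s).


L = sqrt(l*(l+1)) * h_bar
= sqrt(4 * 5) * 1.055e-34
= sqrt(20) * 1.055e-34
= 4.4721 * 1.055e-34
= 4.7181e-34 J*s

4.7181e-34


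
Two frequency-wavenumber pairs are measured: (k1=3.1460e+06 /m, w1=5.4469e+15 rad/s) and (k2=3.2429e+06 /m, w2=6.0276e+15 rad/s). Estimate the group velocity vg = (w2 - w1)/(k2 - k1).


vg = (w2 - w1) / (k2 - k1)
= (6.0276e+15 - 5.4469e+15) / (3.2429e+06 - 3.1460e+06)
= 5.8070e+14 / 9.6900e+04
= 5.9928e+09 m/s

5.9928e+09


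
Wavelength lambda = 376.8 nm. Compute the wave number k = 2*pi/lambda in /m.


k = 2 * pi / lambda
= 6.2832 / (376.8e-9)
= 6.2832 / 3.7680e-07
= 1.6675e+07 /m

1.6675e+07


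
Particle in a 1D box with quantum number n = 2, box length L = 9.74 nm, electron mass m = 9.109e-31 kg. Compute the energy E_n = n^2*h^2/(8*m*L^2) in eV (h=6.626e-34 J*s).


E = n^2 * h^2 / (8 * m * L^2)
= 2^2 * (6.626e-34)^2 / (8 * 9.109e-31 * (9.74e-9)^2)
= 4 * 4.3904e-67 / (8 * 9.109e-31 * 9.4868e-17)
= 2.5403e-21 J
= 0.0159 eV

0.0159


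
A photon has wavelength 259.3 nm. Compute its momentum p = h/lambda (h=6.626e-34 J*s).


p = h / lambda
= 6.626e-34 / (259.3e-9)
= 6.626e-34 / 2.5930e-07
= 2.5553e-27 kg*m/s

2.5553e-27


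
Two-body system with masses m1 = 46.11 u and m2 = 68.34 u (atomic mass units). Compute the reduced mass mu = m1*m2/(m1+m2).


mu = m1 * m2 / (m1 + m2)
= 46.11 * 68.34 / (46.11 + 68.34)
= 3151.1574 / 114.45
= 27.533 u

27.533


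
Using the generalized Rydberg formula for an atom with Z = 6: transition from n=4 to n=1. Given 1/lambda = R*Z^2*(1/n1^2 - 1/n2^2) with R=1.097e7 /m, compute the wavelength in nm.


1/lambda = R * Z^2 * (1/n1^2 - 1/n2^2)
= 1.097e7 * 6^2 * (1/1^2 - 1/4^2)
= 1.097e7 * 36 * (1.0 - 0.0625)
= 3.7024e+08 /m
lambda = 1 / 3.7024e+08
= 2.701 nm

2.701


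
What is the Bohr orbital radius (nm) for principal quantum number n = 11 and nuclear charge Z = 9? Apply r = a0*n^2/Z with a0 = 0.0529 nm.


r = a0 * n^2 / Z
= 0.0529 * 11^2 / 9
= 0.0529 * 121 / 9
= 0.7112 nm

0.7112


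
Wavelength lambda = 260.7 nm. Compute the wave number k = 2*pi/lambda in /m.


k = 2 * pi / lambda
= 6.2832 / (260.7e-9)
= 6.2832 / 2.6070e-07
= 2.4101e+07 /m

2.4101e+07


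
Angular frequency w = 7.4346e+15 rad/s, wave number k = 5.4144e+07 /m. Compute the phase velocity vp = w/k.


vp = w / k
= 7.4346e+15 / 5.4144e+07
= 1.3731e+08 m/s

1.3731e+08


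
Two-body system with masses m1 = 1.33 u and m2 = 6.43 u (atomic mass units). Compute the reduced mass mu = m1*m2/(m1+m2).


mu = m1 * m2 / (m1 + m2)
= 1.33 * 6.43 / (1.33 + 6.43)
= 8.5519 / 7.76
= 1.102 u

1.102


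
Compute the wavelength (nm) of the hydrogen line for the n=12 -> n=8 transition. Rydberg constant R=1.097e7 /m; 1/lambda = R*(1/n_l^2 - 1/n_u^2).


1/lambda = R * (1/n_l^2 - 1/n_u^2)
= 1.097e7 * (1/8^2 - 1/12^2)
= 1.097e7 * (0.015625 - 0.006944)
= 1.097e7 * 0.008681
= 9.5226e+04 /m
lambda = 1 / 9.5226e+04 = 10501.3674 nm

10501.3674


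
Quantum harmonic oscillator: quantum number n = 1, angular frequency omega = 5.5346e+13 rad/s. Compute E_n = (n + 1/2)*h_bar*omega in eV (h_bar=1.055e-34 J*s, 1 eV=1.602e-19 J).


E = (n + 1/2) * h_bar * omega
= (1 + 0.5) * 1.055e-34 * 5.5346e+13
= 1.5 * 5.8390e-21
= 8.7585e-21 J
= 0.0547 eV

0.0547


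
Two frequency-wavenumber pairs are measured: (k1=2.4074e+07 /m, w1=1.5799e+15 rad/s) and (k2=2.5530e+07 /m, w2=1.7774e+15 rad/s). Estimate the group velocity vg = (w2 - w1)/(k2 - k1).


vg = (w2 - w1) / (k2 - k1)
= (1.7774e+15 - 1.5799e+15) / (2.5530e+07 - 2.4074e+07)
= 1.9750e+14 / 1.4560e+06
= 1.3565e+08 m/s

1.3565e+08


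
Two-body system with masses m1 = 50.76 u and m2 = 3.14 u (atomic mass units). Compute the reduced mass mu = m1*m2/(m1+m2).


mu = m1 * m2 / (m1 + m2)
= 50.76 * 3.14 / (50.76 + 3.14)
= 159.3864 / 53.9
= 2.9571 u

2.9571


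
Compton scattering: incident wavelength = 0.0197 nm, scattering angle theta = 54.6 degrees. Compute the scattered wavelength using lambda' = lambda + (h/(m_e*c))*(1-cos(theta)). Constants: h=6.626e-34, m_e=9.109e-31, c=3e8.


Compton wavelength: h/(m_e*c) = 2.4247e-12 m
d_lambda = 2.4247e-12 * (1 - cos(54.6 deg))
= 2.4247e-12 * 0.420719
= 1.0201e-12 m = 0.00102 nm
lambda' = 0.0197 + 0.00102
= 0.02072 nm

0.02072


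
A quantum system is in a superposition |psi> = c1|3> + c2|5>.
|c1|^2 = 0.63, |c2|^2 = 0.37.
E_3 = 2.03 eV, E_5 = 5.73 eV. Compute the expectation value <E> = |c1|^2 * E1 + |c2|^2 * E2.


<E> = |c1|^2 * E1 + |c2|^2 * E2
= 0.63 * 2.03 + 0.37 * 5.73
= 1.2789 + 2.1201
= 3.399 eV

3.399


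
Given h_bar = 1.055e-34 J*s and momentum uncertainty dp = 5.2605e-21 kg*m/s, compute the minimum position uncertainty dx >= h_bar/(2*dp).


dx = h_bar / (2 * dp)
= 1.055e-34 / (2 * 5.2605e-21)
= 1.055e-34 / 1.0521e-20
= 1.0028e-14 m

1.0028e-14


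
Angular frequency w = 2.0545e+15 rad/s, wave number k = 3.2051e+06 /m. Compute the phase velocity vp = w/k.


vp = w / k
= 2.0545e+15 / 3.2051e+06
= 6.4101e+08 m/s

6.4101e+08


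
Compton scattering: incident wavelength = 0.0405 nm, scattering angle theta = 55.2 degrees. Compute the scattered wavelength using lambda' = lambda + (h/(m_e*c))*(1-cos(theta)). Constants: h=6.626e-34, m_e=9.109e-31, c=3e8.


Compton wavelength: h/(m_e*c) = 2.4247e-12 m
d_lambda = 2.4247e-12 * (1 - cos(55.2 deg))
= 2.4247e-12 * 0.429286
= 1.0409e-12 m = 0.001041 nm
lambda' = 0.0405 + 0.001041
= 0.041541 nm

0.041541


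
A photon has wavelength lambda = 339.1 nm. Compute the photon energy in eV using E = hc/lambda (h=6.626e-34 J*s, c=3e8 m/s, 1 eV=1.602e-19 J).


E = hc / lambda
= (6.626e-34)(3e8) / (339.1e-9)
= 1.9878e-25 / 3.3910e-07
= 5.8620e-19 J
Converting to eV: 5.8620e-19 / 1.602e-19
= 3.6592 eV

3.6592


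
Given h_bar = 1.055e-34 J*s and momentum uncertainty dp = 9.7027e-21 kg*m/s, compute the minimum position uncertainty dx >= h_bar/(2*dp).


dx = h_bar / (2 * dp)
= 1.055e-34 / (2 * 9.7027e-21)
= 1.055e-34 / 1.9405e-20
= 5.4366e-15 m

5.4366e-15


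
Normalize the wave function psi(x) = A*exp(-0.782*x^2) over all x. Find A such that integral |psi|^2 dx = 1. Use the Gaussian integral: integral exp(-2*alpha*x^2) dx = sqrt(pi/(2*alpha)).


integral |psi|^2 dx = A^2 * sqrt(pi/(2*alpha)) = 1
A^2 = sqrt(2*alpha/pi)
= sqrt(2 * 0.782 / pi)
= 0.705575
A = sqrt(0.705575)
= 0.84

0.84


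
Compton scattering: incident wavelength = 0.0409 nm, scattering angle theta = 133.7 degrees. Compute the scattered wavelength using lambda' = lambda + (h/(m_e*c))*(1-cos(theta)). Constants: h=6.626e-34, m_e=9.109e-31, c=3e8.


Compton wavelength: h/(m_e*c) = 2.4247e-12 m
d_lambda = 2.4247e-12 * (1 - cos(133.7 deg))
= 2.4247e-12 * 1.690882
= 4.0999e-12 m = 0.0041 nm
lambda' = 0.0409 + 0.0041
= 0.045 nm

0.045


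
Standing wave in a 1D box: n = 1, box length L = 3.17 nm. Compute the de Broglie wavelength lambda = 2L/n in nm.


lambda = 2L / n
= 2 * 3.17 / 1
= 6.34 / 1
= 6.34 nm

6.34


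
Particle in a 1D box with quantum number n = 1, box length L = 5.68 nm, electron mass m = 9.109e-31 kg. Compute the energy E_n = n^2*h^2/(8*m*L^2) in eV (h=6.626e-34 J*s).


E = n^2 * h^2 / (8 * m * L^2)
= 1^2 * (6.626e-34)^2 / (8 * 9.109e-31 * (5.68e-9)^2)
= 1 * 4.3904e-67 / (8 * 9.109e-31 * 3.2262e-17)
= 1.8674e-21 J
= 0.0117 eV

0.0117


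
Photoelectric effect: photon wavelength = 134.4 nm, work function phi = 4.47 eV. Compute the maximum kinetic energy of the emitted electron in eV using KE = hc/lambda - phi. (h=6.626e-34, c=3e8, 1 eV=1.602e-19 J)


E_photon = hc / lambda
= (6.626e-34)(3e8) / (134.4e-9)
= 1.4790e-18 J
= 9.2323 eV
KE = E_photon - phi
= 9.2323 - 4.47
= 4.7623 eV

4.7623


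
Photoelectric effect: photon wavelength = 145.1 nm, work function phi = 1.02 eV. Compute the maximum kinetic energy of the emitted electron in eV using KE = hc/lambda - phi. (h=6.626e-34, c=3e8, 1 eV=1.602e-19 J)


E_photon = hc / lambda
= (6.626e-34)(3e8) / (145.1e-9)
= 1.3700e-18 J
= 8.5515 eV
KE = E_photon - phi
= 8.5515 - 1.02
= 7.5315 eV

7.5315


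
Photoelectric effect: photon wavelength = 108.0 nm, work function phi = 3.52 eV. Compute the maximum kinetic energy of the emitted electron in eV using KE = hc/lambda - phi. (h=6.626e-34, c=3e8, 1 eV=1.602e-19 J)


E_photon = hc / lambda
= (6.626e-34)(3e8) / (108.0e-9)
= 1.8406e-18 J
= 11.4891 eV
KE = E_photon - phi
= 11.4891 - 3.52
= 7.9691 eV

7.9691


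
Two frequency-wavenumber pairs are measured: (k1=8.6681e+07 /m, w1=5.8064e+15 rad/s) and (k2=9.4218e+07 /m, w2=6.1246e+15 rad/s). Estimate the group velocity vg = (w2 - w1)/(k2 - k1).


vg = (w2 - w1) / (k2 - k1)
= (6.1246e+15 - 5.8064e+15) / (9.4218e+07 - 8.6681e+07)
= 3.1820e+14 / 7.5370e+06
= 4.2218e+07 m/s

4.2218e+07


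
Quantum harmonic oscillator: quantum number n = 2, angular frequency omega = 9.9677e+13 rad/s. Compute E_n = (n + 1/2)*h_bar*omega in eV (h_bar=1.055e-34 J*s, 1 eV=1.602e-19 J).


E = (n + 1/2) * h_bar * omega
= (2 + 0.5) * 1.055e-34 * 9.9677e+13
= 2.5 * 1.0516e-20
= 2.6290e-20 J
= 0.1641 eV

0.1641


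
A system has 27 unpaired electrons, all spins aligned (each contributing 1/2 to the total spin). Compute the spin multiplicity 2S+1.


Total spin S = N * (1/2) = 27 * 0.5 = 13.5
Spin multiplicity = 2S + 1
= 2 * 13.5 + 1
= 28

28


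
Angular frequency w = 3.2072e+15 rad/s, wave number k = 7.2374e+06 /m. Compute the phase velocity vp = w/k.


vp = w / k
= 3.2072e+15 / 7.2374e+06
= 4.4314e+08 m/s

4.4314e+08


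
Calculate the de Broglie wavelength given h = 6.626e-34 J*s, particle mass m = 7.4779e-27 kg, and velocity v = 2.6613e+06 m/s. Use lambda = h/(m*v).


lambda = h / (m * v)
= 6.626e-34 / (7.4779e-27 * 2.6613e+06)
= 6.626e-34 / 1.9901e-20
= 3.3295e-14 m

3.3295e-14


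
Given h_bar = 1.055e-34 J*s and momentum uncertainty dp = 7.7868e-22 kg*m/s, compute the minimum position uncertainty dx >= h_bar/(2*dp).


dx = h_bar / (2 * dp)
= 1.055e-34 / (2 * 7.7868e-22)
= 1.055e-34 / 1.5574e-21
= 6.7743e-14 m

6.7743e-14


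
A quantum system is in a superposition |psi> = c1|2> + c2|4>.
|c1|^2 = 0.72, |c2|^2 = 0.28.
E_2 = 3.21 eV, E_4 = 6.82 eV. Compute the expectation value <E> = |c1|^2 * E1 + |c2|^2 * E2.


<E> = |c1|^2 * E1 + |c2|^2 * E2
= 0.72 * 3.21 + 0.28 * 6.82
= 2.3112 + 1.9096
= 4.2208 eV

4.2208


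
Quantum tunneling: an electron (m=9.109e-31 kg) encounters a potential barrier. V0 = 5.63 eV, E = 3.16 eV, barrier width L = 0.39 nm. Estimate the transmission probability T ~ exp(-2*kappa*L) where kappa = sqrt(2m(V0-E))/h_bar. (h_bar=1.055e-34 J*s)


V0 - E = 2.47 eV = 3.9569e-19 J
kappa = sqrt(2 * m * (V0-E)) / h_bar
= sqrt(2 * 9.109e-31 * 3.9569e-19) / 1.055e-34
= 8.0478e+09 /m
2*kappa*L = 2 * 8.0478e+09 * 0.39e-9
= 6.2773
T = exp(-6.2773) = 1.878484e-03

1.878484e-03


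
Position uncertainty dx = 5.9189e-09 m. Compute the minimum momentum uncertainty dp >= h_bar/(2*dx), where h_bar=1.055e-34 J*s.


dp = h_bar / (2 * dx)
= 1.055e-34 / (2 * 5.9189e-09)
= 1.055e-34 / 1.1838e-08
= 8.9121e-27 kg*m/s

8.9121e-27


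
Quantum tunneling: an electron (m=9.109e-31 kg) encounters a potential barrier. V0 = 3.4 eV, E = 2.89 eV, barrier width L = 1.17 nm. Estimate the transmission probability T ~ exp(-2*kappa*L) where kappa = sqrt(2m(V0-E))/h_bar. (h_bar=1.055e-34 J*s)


V0 - E = 0.51 eV = 8.1702e-20 J
kappa = sqrt(2 * m * (V0-E)) / h_bar
= sqrt(2 * 9.109e-31 * 8.1702e-20) / 1.055e-34
= 3.6569e+09 /m
2*kappa*L = 2 * 3.6569e+09 * 1.17e-9
= 8.5572
T = exp(-8.5572) = 1.921626e-04

1.921626e-04


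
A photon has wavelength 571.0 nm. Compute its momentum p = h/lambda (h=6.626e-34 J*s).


p = h / lambda
= 6.626e-34 / (571.0e-9)
= 6.626e-34 / 5.7100e-07
= 1.1604e-27 kg*m/s

1.1604e-27


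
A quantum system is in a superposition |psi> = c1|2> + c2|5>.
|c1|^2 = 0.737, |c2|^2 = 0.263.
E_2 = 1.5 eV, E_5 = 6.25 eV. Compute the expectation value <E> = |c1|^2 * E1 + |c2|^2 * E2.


<E> = |c1|^2 * E1 + |c2|^2 * E2
= 0.737 * 1.5 + 0.263 * 6.25
= 1.1055 + 1.6438
= 2.7492 eV

2.7492


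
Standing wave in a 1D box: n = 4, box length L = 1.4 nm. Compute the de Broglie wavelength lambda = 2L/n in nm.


lambda = 2L / n
= 2 * 1.4 / 4
= 2.8 / 4
= 0.7 nm

0.7


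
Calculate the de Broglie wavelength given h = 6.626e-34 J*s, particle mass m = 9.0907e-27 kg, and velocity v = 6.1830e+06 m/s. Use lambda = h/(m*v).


lambda = h / (m * v)
= 6.626e-34 / (9.0907e-27 * 6.1830e+06)
= 6.626e-34 / 5.6208e-20
= 1.1788e-14 m

1.1788e-14


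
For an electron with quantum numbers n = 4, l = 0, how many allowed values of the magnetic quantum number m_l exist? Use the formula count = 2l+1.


m_l ranges from -l to +l in integer steps
So m_l goes from -0 to +0
Count = 2l + 1 = 2*0 + 1
= 1

1


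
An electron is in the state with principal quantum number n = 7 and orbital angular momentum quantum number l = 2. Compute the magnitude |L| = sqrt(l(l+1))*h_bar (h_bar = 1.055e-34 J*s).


L = sqrt(l*(l+1)) * h_bar
= sqrt(2 * 3) * 1.055e-34
= sqrt(6) * 1.055e-34
= 2.4495 * 1.055e-34
= 2.5842e-34 J*s

2.5842e-34


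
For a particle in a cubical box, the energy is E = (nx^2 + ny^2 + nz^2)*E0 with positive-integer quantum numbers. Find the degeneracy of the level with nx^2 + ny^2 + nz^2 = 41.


Enumerate all (nx, ny, nz) with nx^2 + ny^2 + nz^2 = 41:
(1,2,6)
(1,6,2)
(2,1,6)
(2,6,1)
(3,4,4)
(4,3,4)
(4,4,3)
(6,1,2)
(6,2,1)
Total degeneracy = 9

9


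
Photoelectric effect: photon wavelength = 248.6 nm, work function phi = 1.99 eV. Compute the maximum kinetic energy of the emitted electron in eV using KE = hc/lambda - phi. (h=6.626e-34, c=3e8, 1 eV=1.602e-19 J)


E_photon = hc / lambda
= (6.626e-34)(3e8) / (248.6e-9)
= 7.9960e-19 J
= 4.9912 eV
KE = E_photon - phi
= 4.9912 - 1.99
= 3.0012 eV

3.0012


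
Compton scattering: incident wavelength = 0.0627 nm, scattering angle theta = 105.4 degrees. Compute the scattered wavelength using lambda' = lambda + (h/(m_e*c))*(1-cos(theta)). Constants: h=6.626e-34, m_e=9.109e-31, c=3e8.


Compton wavelength: h/(m_e*c) = 2.4247e-12 m
d_lambda = 2.4247e-12 * (1 - cos(105.4 deg))
= 2.4247e-12 * 1.265556
= 3.0686e-12 m = 0.003069 nm
lambda' = 0.0627 + 0.003069
= 0.065769 nm

0.065769


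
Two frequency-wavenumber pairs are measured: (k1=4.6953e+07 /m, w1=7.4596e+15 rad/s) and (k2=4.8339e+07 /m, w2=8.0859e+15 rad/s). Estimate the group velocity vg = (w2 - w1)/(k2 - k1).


vg = (w2 - w1) / (k2 - k1)
= (8.0859e+15 - 7.4596e+15) / (4.8339e+07 - 4.6953e+07)
= 6.2630e+14 / 1.3860e+06
= 4.5188e+08 m/s

4.5188e+08


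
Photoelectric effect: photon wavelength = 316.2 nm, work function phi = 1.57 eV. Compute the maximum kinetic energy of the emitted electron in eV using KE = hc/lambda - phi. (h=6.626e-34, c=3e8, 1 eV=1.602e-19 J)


E_photon = hc / lambda
= (6.626e-34)(3e8) / (316.2e-9)
= 6.2865e-19 J
= 3.9242 eV
KE = E_photon - phi
= 3.9242 - 1.57
= 2.3542 eV

2.3542


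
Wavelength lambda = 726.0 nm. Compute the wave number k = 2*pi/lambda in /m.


k = 2 * pi / lambda
= 6.2832 / (726.0e-9)
= 6.2832 / 7.2600e-07
= 8.6545e+06 /m

8.6545e+06


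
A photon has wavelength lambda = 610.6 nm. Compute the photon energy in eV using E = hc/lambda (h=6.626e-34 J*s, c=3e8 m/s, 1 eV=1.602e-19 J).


E = hc / lambda
= (6.626e-34)(3e8) / (610.6e-9)
= 1.9878e-25 / 6.1060e-07
= 3.2555e-19 J
Converting to eV: 3.2555e-19 / 1.602e-19
= 2.0321 eV

2.0321


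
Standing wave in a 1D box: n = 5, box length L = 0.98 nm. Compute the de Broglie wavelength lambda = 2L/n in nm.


lambda = 2L / n
= 2 * 0.98 / 5
= 1.96 / 5
= 0.392 nm

0.392


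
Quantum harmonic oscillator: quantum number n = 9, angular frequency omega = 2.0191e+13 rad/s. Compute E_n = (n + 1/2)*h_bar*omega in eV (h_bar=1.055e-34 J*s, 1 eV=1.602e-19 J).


E = (n + 1/2) * h_bar * omega
= (9 + 0.5) * 1.055e-34 * 2.0191e+13
= 9.5 * 2.1302e-21
= 2.0236e-20 J
= 0.1263 eV

0.1263


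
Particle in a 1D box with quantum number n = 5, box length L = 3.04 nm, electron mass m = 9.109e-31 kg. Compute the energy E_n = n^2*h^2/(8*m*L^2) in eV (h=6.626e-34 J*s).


E = n^2 * h^2 / (8 * m * L^2)
= 5^2 * (6.626e-34)^2 / (8 * 9.109e-31 * (3.04e-9)^2)
= 25 * 4.3904e-67 / (8 * 9.109e-31 * 9.2416e-18)
= 1.6298e-19 J
= 1.0174 eV

1.0174


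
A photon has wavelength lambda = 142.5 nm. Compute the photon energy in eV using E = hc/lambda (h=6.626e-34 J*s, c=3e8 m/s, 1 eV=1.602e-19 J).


E = hc / lambda
= (6.626e-34)(3e8) / (142.5e-9)
= 1.9878e-25 / 1.4250e-07
= 1.3949e-18 J
Converting to eV: 1.3949e-18 / 1.602e-19
= 8.7075 eV

8.7075


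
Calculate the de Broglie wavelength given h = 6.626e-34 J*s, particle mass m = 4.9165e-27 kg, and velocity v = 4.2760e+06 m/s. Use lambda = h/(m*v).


lambda = h / (m * v)
= 6.626e-34 / (4.9165e-27 * 4.2760e+06)
= 6.626e-34 / 2.1023e-20
= 3.1518e-14 m

3.1518e-14


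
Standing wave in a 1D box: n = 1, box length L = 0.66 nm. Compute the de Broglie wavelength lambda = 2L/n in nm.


lambda = 2L / n
= 2 * 0.66 / 1
= 1.32 / 1
= 1.32 nm

1.32


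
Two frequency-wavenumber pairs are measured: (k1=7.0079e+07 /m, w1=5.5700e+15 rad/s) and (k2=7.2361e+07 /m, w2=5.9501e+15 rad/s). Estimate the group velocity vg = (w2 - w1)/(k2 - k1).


vg = (w2 - w1) / (k2 - k1)
= (5.9501e+15 - 5.5700e+15) / (7.2361e+07 - 7.0079e+07)
= 3.8010e+14 / 2.2820e+06
= 1.6656e+08 m/s

1.6656e+08


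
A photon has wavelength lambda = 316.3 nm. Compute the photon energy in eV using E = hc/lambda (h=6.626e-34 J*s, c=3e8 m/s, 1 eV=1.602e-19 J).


E = hc / lambda
= (6.626e-34)(3e8) / (316.3e-9)
= 1.9878e-25 / 3.1630e-07
= 6.2845e-19 J
Converting to eV: 6.2845e-19 / 1.602e-19
= 3.9229 eV

3.9229


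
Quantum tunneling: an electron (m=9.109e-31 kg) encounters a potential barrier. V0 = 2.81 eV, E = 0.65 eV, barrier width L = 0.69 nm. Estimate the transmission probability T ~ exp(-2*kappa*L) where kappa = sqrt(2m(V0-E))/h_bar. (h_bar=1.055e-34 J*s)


V0 - E = 2.16 eV = 3.4603e-19 J
kappa = sqrt(2 * m * (V0-E)) / h_bar
= sqrt(2 * 9.109e-31 * 3.4603e-19) / 1.055e-34
= 7.5259e+09 /m
2*kappa*L = 2 * 7.5259e+09 * 0.69e-9
= 10.3857
T = exp(-10.3857) = 3.087129e-05

3.087129e-05


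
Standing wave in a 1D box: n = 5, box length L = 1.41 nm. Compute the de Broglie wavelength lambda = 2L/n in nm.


lambda = 2L / n
= 2 * 1.41 / 5
= 2.82 / 5
= 0.564 nm

0.564


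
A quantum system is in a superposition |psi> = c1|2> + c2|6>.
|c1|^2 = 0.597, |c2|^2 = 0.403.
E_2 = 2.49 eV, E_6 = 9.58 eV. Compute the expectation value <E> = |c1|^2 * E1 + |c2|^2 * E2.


<E> = |c1|^2 * E1 + |c2|^2 * E2
= 0.597 * 2.49 + 0.403 * 9.58
= 1.4865 + 3.8607
= 5.3473 eV

5.3473


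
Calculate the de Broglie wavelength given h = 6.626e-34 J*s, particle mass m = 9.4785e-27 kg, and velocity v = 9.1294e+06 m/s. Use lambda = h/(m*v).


lambda = h / (m * v)
= 6.626e-34 / (9.4785e-27 * 9.1294e+06)
= 6.626e-34 / 8.6533e-20
= 7.6572e-15 m

7.6572e-15


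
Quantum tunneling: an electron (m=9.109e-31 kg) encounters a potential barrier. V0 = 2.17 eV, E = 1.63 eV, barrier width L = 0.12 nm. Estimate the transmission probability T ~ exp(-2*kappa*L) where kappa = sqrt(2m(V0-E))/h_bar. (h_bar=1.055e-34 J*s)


V0 - E = 0.54 eV = 8.6508e-20 J
kappa = sqrt(2 * m * (V0-E)) / h_bar
= sqrt(2 * 9.109e-31 * 8.6508e-20) / 1.055e-34
= 3.7629e+09 /m
2*kappa*L = 2 * 3.7629e+09 * 0.12e-9
= 0.9031
T = exp(-0.9031) = 4.053100e-01

4.053100e-01


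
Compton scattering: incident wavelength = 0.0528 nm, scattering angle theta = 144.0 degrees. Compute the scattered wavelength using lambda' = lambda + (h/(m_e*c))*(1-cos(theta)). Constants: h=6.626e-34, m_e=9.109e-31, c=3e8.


Compton wavelength: h/(m_e*c) = 2.4247e-12 m
d_lambda = 2.4247e-12 * (1 - cos(144.0 deg))
= 2.4247e-12 * 1.809017
= 4.3863e-12 m = 0.004386 nm
lambda' = 0.0528 + 0.004386
= 0.057186 nm

0.057186


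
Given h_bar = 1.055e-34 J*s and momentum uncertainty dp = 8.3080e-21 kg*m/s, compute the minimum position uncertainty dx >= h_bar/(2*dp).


dx = h_bar / (2 * dp)
= 1.055e-34 / (2 * 8.3080e-21)
= 1.055e-34 / 1.6616e-20
= 6.3493e-15 m

6.3493e-15


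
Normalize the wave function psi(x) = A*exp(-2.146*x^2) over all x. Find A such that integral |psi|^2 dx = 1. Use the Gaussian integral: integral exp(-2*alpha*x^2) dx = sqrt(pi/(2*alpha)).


integral |psi|^2 dx = A^2 * sqrt(pi/(2*alpha)) = 1
A^2 = sqrt(2*alpha/pi)
= sqrt(2 * 2.146 / pi)
= 1.16884
A = sqrt(1.16884)
= 1.0811

1.0811


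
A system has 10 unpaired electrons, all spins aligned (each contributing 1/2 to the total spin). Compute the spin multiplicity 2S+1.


Total spin S = N * (1/2) = 10 * 0.5 = 5.0
Spin multiplicity = 2S + 1
= 2 * 5.0 + 1
= 11

11


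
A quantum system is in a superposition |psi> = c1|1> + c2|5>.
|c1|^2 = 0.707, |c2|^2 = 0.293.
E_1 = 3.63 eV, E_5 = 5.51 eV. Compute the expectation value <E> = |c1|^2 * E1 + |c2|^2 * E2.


<E> = |c1|^2 * E1 + |c2|^2 * E2
= 0.707 * 3.63 + 0.293 * 5.51
= 2.5664 + 1.6144
= 4.1808 eV

4.1808


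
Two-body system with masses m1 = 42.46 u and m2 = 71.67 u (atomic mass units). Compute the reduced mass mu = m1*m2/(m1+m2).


mu = m1 * m2 / (m1 + m2)
= 42.46 * 71.67 / (42.46 + 71.67)
= 3043.1082 / 114.13
= 26.6635 u

26.6635


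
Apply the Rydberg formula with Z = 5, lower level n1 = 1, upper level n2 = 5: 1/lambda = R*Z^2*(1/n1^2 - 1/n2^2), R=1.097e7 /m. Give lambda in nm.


1/lambda = R * Z^2 * (1/n1^2 - 1/n2^2)
= 1.097e7 * 5^2 * (1/1^2 - 1/5^2)
= 1.097e7 * 25 * (1.0 - 0.04)
= 2.6328e+08 /m
lambda = 1 / 2.6328e+08
= 3.7982 nm

3.7982


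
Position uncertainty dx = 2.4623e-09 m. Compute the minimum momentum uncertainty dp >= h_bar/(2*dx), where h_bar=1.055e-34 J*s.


dp = h_bar / (2 * dx)
= 1.055e-34 / (2 * 2.4623e-09)
= 1.055e-34 / 4.9246e-09
= 2.1423e-26 kg*m/s

2.1423e-26


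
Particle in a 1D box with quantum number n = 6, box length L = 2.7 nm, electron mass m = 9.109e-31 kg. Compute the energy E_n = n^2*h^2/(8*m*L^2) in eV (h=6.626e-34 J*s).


E = n^2 * h^2 / (8 * m * L^2)
= 6^2 * (6.626e-34)^2 / (8 * 9.109e-31 * (2.7e-9)^2)
= 36 * 4.3904e-67 / (8 * 9.109e-31 * 7.2900e-18)
= 2.9752e-19 J
= 1.8572 eV

1.8572


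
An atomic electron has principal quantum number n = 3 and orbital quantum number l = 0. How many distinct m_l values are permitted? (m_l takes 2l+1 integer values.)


m_l ranges from -l to +l in integer steps
So m_l goes from -0 to +0
Count = 2l + 1 = 2*0 + 1
= 1

1
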